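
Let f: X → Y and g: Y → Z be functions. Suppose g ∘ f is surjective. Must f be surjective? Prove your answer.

not surjective

No. Take X = {0}, Y = {0, 1}, Z = {0}, f(a) = 0 for every a ∈ X, and g(b) = 0 for every b ∈ Y.
Then g ∘ f is surjective onto {0}, but 1 ∈ Y has no preimage under f, so f is not surjective.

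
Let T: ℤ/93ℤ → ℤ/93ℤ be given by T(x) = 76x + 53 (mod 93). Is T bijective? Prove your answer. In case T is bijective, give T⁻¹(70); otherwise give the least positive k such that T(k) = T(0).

If T(x_1) = T(x_2), then 76x_1 ≡ 76x_2 (mod 93). Because gcd(76, 93) = 1, we may cancel 76 to get x_1 ≡ x_2 (mod 93).
We now compute 76⁻¹ mod 93 explicitly. Euclid's algorithm: 93 = 1·76 + 17, 76 = 4·17 + 8, 17 = 2·8 + 1; back-substituting gives 1 = 82·76 − 67·93, so 76⁻¹ ≡ 82 (mod 93).
For any y ∈ ℤ/93ℤ, x = 82(y − 53) mod 93 satisfies T(x) = 76·82(y − 53) + 53 ≡ y (since 76·82 ≡ 1 mod 93). So every y has a preimage.
So T is bijective.
Since T is bijective, we find T⁻¹(70): we need 76x ≡ 70 − 53 ≡ 17 (mod 93). Using 76⁻¹ = 82: x ≡ 82·17 = 1394 = 14·93 + 92, so x = 92.
Check: T(92) = 76·92 + 53 = 7045 = 75·93 + 70 ≡ 70 (mod 93).

92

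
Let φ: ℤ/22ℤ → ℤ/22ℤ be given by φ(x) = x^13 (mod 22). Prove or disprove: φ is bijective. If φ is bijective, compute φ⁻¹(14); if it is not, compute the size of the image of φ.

20

Computing x^13 mod 22 for each x (by repeated squaring, reducing mod 22 at every step), the values φ(0), φ(1), …, φ(21) are: 0, 1, 8, 5, 20, 15, 18, 13, 6, 3, 10, 11, 12, 19, 16, 9, 4, 7, 2, 17, 14, 21.
Every element of ℤ/22ℤ appears exactly once in this list, so φ is a bijection, and in particular bijective.
Since φ is bijective, we read off the preimage of 14 from the same table: φ(20) = 14, so φ⁻¹(14) = 20.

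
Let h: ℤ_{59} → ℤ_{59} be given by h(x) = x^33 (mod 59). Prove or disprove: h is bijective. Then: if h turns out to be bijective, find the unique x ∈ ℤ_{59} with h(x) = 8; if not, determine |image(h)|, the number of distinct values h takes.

39

Since 59 is prime, the nonzero elements of ℤ_{59} form a cyclic group of order 58.
As gcd(33, 58) = 1, raising to the 33rd power is a bijection on this group: if s^33 ≡ t^33 then (st^{−1})^33 = 1, and the only element of order dividing gcd(33, 58) = 1 is 1, so s = t.
With h(0) = 0 this makes h injective on all of ℤ_{59}, hence bijective (finite equal-size domain and codomain). In particular h is bijective.
Since h is bijective, we find the preimage of 8. The inverse of x ↦ x^33 on (ℤ_{59})^× is x ↦ x^51, because 33·51 = 1683 = 29·58 + 1 ≡ 1 (mod 58) and x^{58} = 1 for x ≠ 0 (Fermat). So h⁻¹(8) = 8^51 mod 59.
Repeated squaring mod 59: 8^1 ≡ 8, 8^2 ≡ 8² = 64 ≡ 5, 8^4 ≡ 5² = 25, 8^8 ≡ 25² = 625 ≡ 35, 8^16 ≡ 35² = 1225 ≡ 45, 8^32 ≡ 45² = 2025 ≡ 19. Since 51 = 32 + 16 + 2 + 1, 8^51 ≡ 19·45·5·8: 19·45 = 855 ≡ 29, then 29·5 = 145 ≡ 27, then 27·8 = 216 ≡ 39. So 8^51 ≡ 39 (mod 59).
Hence h⁻¹(8) = 39.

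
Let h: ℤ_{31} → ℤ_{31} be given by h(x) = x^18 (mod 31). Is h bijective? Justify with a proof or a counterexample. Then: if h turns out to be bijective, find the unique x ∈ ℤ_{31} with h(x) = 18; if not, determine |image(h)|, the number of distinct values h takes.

h(1) = 1^18 = 1.
h(5): Repeated squaring mod 31: 5^1 ≡ 5, 5^2 ≡ 5² = 25, 5^4 ≡ 25² = 625 ≡ 5, 5^8 ≡ 5² = 25, 5^16 ≡ 25² = 625 ≡ 5. Since 18 = 16 + 2, 5^18 ≡ 5·25: 5·25 = 125 ≡ 1. So 5^18 ≡ 1 (mod 31).
So h(1) = h(5) = 1 while 1 ≠ 5, hence h is not injective, hence not bijective.
Since h is not bijective, we determine |image(h)|. Computing x^18 mod 31 for each x (by repeated squaring, reducing mod 31 at every step), the values h(0), h(1), …, h(30) are: 0, 1, 8, 4, 2, 1, 1, 2, 16, 16, 8, 2, 8, 4, 16, 4, 4, 16, 4, 8, 2, 8, 16, 16, 2, 1, 1, 2, 4, 8, 1.
The distinct values are {0, 1, 2, 4, 8, 16}; there are 6 of them.

6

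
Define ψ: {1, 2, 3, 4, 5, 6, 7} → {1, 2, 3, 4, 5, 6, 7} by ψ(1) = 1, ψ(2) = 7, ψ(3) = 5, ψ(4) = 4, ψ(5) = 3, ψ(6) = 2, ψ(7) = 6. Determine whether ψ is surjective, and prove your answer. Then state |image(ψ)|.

7

Every element of the codomain has a preimage: 1 = ψ(1), 2 = ψ(6), 3 = ψ(5), 4 = ψ(4), 5 = ψ(3), 6 = ψ(7), 7 = ψ(2).
So ψ is surjective.
The image of ψ is {1, 2, 3, 4, 5, 6, 7}, which has 7 elements.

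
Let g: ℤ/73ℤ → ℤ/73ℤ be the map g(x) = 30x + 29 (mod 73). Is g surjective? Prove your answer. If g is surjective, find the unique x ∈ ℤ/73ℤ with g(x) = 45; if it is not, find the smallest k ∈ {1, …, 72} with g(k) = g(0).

20

Since gcd(30, 73) = 1, 30 is invertible modulo 73. Euclid's algorithm: 73 = 2·30 + 13, 30 = 2·13 + 4, 13 = 3·4 + 1; back-substituting gives 1 = 56·30 − 23·73, so 30⁻¹ ≡ 56 (mod 73).
For any y ∈ ℤ/73ℤ, x = 56(y − 29) mod 73 satisfies g(x) = 30·56(y − 29) + 29 ≡ y (since 30·56 ≡ 1 mod 73). So every y has a preimage.
Therefore g is surjective.
Since g is surjective, we find g⁻¹(45): we need 30x ≡ 45 − 29 ≡ 16 (mod 73). Using 30⁻¹ = 56: x ≡ 56·16 = 896 = 12·73 + 20, so x = 20.
Check: g(20) = 30·20 + 29 = 629 = 8·73 + 45 ≡ 45 (mod 73).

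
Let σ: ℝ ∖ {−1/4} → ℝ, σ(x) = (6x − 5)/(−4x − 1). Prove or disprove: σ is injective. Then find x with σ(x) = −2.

-7/2

Suppose σ(u) = σ(v). Cross-multiplying: (6u − 5)(−4v − 1) = (6v − 5)(−4u − 1).
Expanding both sides and cancelling the symmetric terms leaves −26·(u − v) = 0. Since −26 ≠ 0, u = v. Therefore σ is injective.
Solving σ(x) = −2: cross-multiplying gives 6x − 5 = −2(−4x − 1), which rearranges to −2x = 7, so x = −7/2.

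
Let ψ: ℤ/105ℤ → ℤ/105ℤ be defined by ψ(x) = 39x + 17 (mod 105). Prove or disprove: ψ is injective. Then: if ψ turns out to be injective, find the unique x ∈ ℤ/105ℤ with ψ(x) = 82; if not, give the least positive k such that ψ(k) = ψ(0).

We have gcd(39, 105) = 3 > 1. Taking a = 0 and b = 35: ψ(0) = 17 and ψ(35) = 39·35 + 17 = 1382 ≡ 17 (mod 105).
So ψ(0) = ψ(35) while 0 ≠ 35, hence ψ is not injective.
Since ψ is not injective, we find the least positive k with ψ(k) = ψ(0): this means 39k ≡ 0 (mod 105), i.e. 105 ∣ 39k. Since gcd(39, 105) = 3, dividing through by 3 this holds exactly when 35 ∣ 13k, and as gcd(13, 35) = 1, exactly when 35 ∣ k.
The smallest positive such k is 35.

35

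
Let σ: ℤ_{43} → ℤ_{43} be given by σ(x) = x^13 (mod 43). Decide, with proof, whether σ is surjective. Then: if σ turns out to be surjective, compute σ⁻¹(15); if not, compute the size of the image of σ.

9

Since 43 is prime, the nonzero elements of ℤ_{43} form a cyclic group of order 42.
As gcd(13, 42) = 1, raising to the 13th power is a bijection on this group: if x_1^13 ≡ x_2^13 then (x_1x_2^{−1})^13 = 1, and the only element of order dividing gcd(13, 42) = 1 is 1, so x_1 = x_2.
With σ(0) = 0 this makes σ injective on all of ℤ_{43}, hence bijective (finite equal-size domain and codomain). In particular σ is surjective.
Since σ is surjective, we find the preimage of 15. The inverse of x ↦ x^13 on (ℤ_{43})^× is x ↦ x^13, because 13·13 = 169 = 4·42 + 1 ≡ 1 (mod 42) and x^{42} = 1 for x ≠ 0 (Fermat). So σ⁻¹(15) = 15^13 mod 43.
Repeated squaring mod 43: 15^1 ≡ 15, 15^2 ≡ 15² = 225 ≡ 10, 15^4 ≡ 10² = 100 ≡ 14, 15^8 ≡ 14² = 196 ≡ 24. Since 13 = 8 + 4 + 1, 15^13 ≡ 24·14·15: 24·14 = 336 ≡ 35, then 35·15 = 525 ≡ 9. So 15^13 ≡ 9 (mod 43).
Hence σ⁻¹(15) = 9.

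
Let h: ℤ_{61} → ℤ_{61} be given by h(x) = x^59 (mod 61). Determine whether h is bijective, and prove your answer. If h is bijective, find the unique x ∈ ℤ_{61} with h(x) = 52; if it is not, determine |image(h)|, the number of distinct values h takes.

Since 61 is prime, the nonzero elements of ℤ_{61} form a cyclic group of order 60.
As gcd(59, 60) = 1, raising to the 59th power is a bijection on this group: if u^59 ≡ v^59 then (uv^{−1})^59 = 1, and the only element of order dividing gcd(59, 60) = 1 is 1, so u = v.
With h(0) = 0 this makes h injective on all of ℤ_{61}, hence bijective (finite equal-size domain and codomain). In particular h is bijective.
Since h is bijective, we find the preimage of 52. The inverse of x ↦ x^59 on (ℤ_{61})^× is x ↦ x^59, because 59·59 = 3481 = 58·60 + 1 ≡ 1 (mod 60) and x^{60} = 1 for x ≠ 0 (Fermat). So h⁻¹(52) = 52^59 mod 61.
Repeated squaring mod 61: 52^1 ≡ 52, 52^2 ≡ 52² = 2704 ≡ 20, 52^4 ≡ 20² = 400 ≡ 34, 52^8 ≡ 34² = 1156 ≡ 58, 52^16 ≡ 58² = 3364 ≡ 9, 52^32 ≡ 9² = 81 ≡ 20. Since 59 = 32 + 16 + 8 + 2 + 1, 52^59 ≡ 20·9·58·20·52: 20·9 = 180 ≡ 58, then 58·58 = 3364 ≡ 9, then 9·20 = 180 ≡ 58, then 58·52 = 3016 ≡ 27. So 52^59 ≡ 27 (mod 61).
Hence h⁻¹(52) = 27.

27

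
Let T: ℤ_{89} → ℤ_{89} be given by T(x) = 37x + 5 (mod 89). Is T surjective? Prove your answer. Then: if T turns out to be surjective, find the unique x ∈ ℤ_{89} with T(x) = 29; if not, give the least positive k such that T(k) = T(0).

68

Since gcd(37, 89) = 1, 37 is invertible modulo 89. Euclid's algorithm: 89 = 2·37 + 15, 37 = 2·15 + 7, 15 = 2·7 + 1; back-substituting gives 1 = 77·37 − 32·89, so 37⁻¹ ≡ 77 (mod 89).
For any y ∈ ℤ_{89}, x = 77(y − 5) mod 89 satisfies T(x) = 37·77(y − 5) + 5 ≡ y (since 37·77 ≡ 1 mod 89). So every y has a preimage.
Thus T is surjective.
Since T is surjective, we compute T⁻¹(29): solve 37x + 5 ≡ 29 (mod 89), i.e. 37x ≡ 24 (mod 89).
Multiplying by 37⁻¹ = 77 gives x ≡ 77·24 = 1848 = 20·89 + 68 ≡ 68 (mod 89).
Check: T(68) = 37·68 + 5 = 2521 = 28·89 + 29 ≡ 29 (mod 89).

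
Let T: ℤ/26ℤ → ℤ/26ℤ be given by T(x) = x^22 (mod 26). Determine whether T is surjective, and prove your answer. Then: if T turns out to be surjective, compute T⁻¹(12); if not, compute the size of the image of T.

T(12): Repeated squaring mod 26: 12^1 ≡ 12, 12^2 ≡ 12² = 144 ≡ 14, 12^4 ≡ 14² = 196 ≡ 14, 12^8 ≡ 14² = 196 ≡ 14, 12^16 ≡ 14² = 196 ≡ 14. Since 22 = 16 + 4 + 2, 12^22 ≡ 14·14·14: 14·14 = 196 ≡ 14, then 14·14 = 196 ≡ 14. So 12^22 ≡ 14 (mod 26).
T(14): Repeated squaring mod 26: 14^1 ≡ 14, 14^2 ≡ 14² = 196 ≡ 14, 14^4 ≡ 14² = 196 ≡ 14, 14^8 ≡ 14² = 196 ≡ 14, 14^16 ≡ 14² = 196 ≡ 14. Since 22 = 16 + 4 + 2, 14^22 ≡ 14·14·14: 14·14 = 196 ≡ 14, then 14·14 = 196 ≡ 14. So 14^22 ≡ 14 (mod 26).
So T(12) = T(14) = 14 while 12 ≠ 14, hence T is not injective.
A non-injective map from the 26-element set ℤ/26ℤ to itself takes at most 25 distinct values, so it cannot be surjective. So T is not surjective.
Since T is not surjective, we determine |image(T)|. Computing x^22 mod 26 for each x (by repeated squaring, reducing mod 26 at every step), the values T(0), T(1), …, T(25) are: 0, 1, 10, 3, 22, 25, 4, 17, 12, 9, 16, 23, 14, 13, 14, 23, 16, 9, 12, 17, 4, 25, 22, 3, 10, 1.
The distinct values are {0, 1, 3, 4, 9, 10, 12, 13, 14, 16, 17, 22, 23, 25}; there are 14 of them.

14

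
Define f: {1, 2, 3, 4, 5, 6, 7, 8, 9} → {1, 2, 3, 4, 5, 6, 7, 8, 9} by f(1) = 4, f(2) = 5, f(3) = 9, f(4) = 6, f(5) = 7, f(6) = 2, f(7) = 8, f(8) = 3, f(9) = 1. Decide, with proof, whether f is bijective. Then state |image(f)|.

The values 4, 5, 9, 6, 7, 2, 8, 3, 1 are a permutation of {1, 2, 3, 4, 5, 6, 7, 8, 9}: each element appears exactly once.
So f is injective and surjective, hence bijective.
The image of f is {1, 2, 3, 4, 5, 6, 7, 8, 9}, which has 9 elements.

9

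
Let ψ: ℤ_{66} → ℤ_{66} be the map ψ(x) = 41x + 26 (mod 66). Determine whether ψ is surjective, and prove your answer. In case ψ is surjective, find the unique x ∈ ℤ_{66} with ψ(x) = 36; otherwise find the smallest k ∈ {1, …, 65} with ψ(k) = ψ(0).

26

Since gcd(41, 66) = 1, 41 is invertible modulo 66. Euclid's algorithm: 66 = 1·41 + 25, 41 = 1·25 + 16, 25 = 1·16 + 9, 16 = 1·9 + 7, 9 = 1·7 + 2, 7 = 3·2 + 1; back-substituting gives 1 = 29·41 − 18·66, so 41⁻¹ ≡ 29 (mod 66).
Then y ↦ 29(y − 26) is a two-sided inverse to ψ, so every y ∈ ℤ_{66} has a preimage.
Hence ψ is surjective.
Since ψ is surjective, we compute ψ⁻¹(36): solve 41x + 26 ≡ 36 (mod 66), i.e. 41x ≡ 10 (mod 66).
Multiplying by 41⁻¹ = 29 gives x ≡ 29·10 = 290 = 4·66 + 26 ≡ 26 (mod 66).
Check: ψ(26) = 41·26 + 26 = 1092 = 16·66 + 36 ≡ 36 (mod 66).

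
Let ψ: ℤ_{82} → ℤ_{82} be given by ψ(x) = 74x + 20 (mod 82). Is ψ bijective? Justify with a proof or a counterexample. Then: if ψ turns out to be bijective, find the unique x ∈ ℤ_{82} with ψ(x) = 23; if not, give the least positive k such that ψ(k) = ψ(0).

We have gcd(74, 82) = 2 > 1. Taking x_1 = 0 and x_2 = 41: ψ(0) = 20 and ψ(41) = 74·41 + 20 = 3054 ≡ 20 (mod 82).
So ψ(0) = ψ(41) while 0 ≠ 41, so ψ is not injective, hence not bijective.
Since ψ is not bijective, we find the least positive k with ψ(k) = ψ(0): this means 74k ≡ 0 (mod 82), i.e. 82 ∣ 74k. Since gcd(74, 82) = 2, dividing through by 2 this holds exactly when 41 ∣ 37k, and as gcd(37, 41) = 1, exactly when 41 ∣ k.
The smallest positive such k is 41.

41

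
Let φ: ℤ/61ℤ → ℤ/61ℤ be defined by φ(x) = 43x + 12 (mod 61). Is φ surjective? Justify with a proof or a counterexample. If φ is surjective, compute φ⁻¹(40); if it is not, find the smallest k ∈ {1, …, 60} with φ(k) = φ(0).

Since gcd(43, 61) = 1, 43 is invertible modulo 61. Euclid's algorithm: 61 = 1·43 + 18, 43 = 2·18 + 7, 18 = 2·7 + 4, 7 = 1·4 + 3, 4 = 1·3 + 1; back-substituting gives 1 = 44·43 − 31·61, so 43⁻¹ ≡ 44 (mod 61).
Then y ↦ 44(y − 12) is a two-sided inverse to φ, so every y ∈ ℤ/61ℤ has a preimage.
Therefore φ is surjective.
Since φ is surjective, we compute φ⁻¹(40): solve 43x + 12 ≡ 40 (mod 61), i.e. 43x ≡ 28 (mod 61).
Multiplying by 43⁻¹ = 44 gives x ≡ 44·28 = 1232 = 20·61 + 12 ≡ 12 (mod 61).
Check: φ(12) = 43·12 + 12 = 528 = 8·61 + 40 ≡ 40 (mod 61).

12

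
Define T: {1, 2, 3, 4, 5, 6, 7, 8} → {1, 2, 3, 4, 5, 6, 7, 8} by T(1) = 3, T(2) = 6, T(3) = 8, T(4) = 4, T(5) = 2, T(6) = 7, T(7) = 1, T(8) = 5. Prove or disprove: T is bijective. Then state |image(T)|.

8

The values 3, 6, 8, 4, 2, 7, 1, 5 are a permutation of {1, 2, 3, 4, 5, 6, 7, 8}: each element appears exactly once.
So T is injective and surjective, hence bijective.
The image of T is {1, 2, 3, 4, 5, 6, 7, 8}, which has 8 elements.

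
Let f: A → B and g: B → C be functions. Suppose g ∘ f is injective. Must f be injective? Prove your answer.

Suppose f(u) = f(v). Applying g: (g ∘ f)(u) = (g ∘ f)(v). Since g ∘ f is injective, u = v. Thus f is injective.

injective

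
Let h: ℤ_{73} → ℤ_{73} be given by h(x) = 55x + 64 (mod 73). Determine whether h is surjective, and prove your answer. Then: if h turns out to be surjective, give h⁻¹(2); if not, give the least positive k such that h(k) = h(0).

44

By definition, surjectivity means every element of the codomain has a preimage under h.
Since gcd(55, 73) = 1, 55 is invertible modulo 73. Euclid's algorithm: 73 = 1·55 + 18, 55 = 3·18 + 1; back-substituting gives 1 = 4·55 − 3·73, so 55⁻¹ ≡ 4 (mod 73).
Then y ↦ 4(y − 64) is a two-sided inverse to h, so every y ∈ ℤ_{73} has a preimage.
Thus h is surjective.
Since h is surjective, we find h⁻¹(2): we need 55x ≡ 2 − 64 ≡ 11 (mod 73). Using 55⁻¹ = 4: x ≡ 4·11 = 44, so x = 44.
Check: h(44) = 55·44 + 64 = 2484 = 34·73 + 2 ≡ 2 (mod 73).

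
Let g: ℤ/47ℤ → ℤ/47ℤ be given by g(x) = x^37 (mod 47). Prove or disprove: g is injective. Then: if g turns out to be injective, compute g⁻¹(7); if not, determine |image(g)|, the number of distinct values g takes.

Since 47 is prime, the nonzero elements of ℤ/47ℤ form a cyclic group of order 46.
As gcd(37, 46) = 1, raising to the 37th power is a bijection on this group: if s^37 ≡ t^37 then (st^{−1})^37 = 1, and the only element of order dividing gcd(37, 46) = 1 is 1, so s = t.
With g(0) = 0 this makes g injective on all of ℤ/47ℤ, hence bijective (finite equal-size domain and codomain). In particular g is injective.
Since g is injective, we find the preimage of 7. The inverse of x ↦ x^37 on (ℤ/47ℤ)^× is x ↦ x^5, because 37·5 = 185 = 4·46 + 1 ≡ 1 (mod 46) and x^{46} = 1 for x ≠ 0 (Fermat). So g⁻¹(7) = 7^5 mod 47.
Repeated squaring mod 47: 7^1 ≡ 7, 7^2 ≡ 7² = 49 ≡ 2, 7^4 ≡ 2² = 4. Since 5 = 4 + 1, 7^5 ≡ 4·7: 4·7 = 28. So 7^5 ≡ 28 (mod 47).
Hence g⁻¹(7) = 28.

28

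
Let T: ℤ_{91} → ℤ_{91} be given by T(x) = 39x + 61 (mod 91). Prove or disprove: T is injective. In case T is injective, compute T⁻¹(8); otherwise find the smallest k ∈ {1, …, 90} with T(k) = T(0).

We have gcd(39, 91) = 13 > 1. Taking s = 0 and t = 7: T(0) = 61 and T(7) = 39·7 + 61 = 334 ≡ 61 (mod 91).
So T(0) = T(7) while 0 ≠ 7, thus T is not injective.
Since T is not injective, we find the least positive k with T(k) = T(0): this means 39k ≡ 0 (mod 91), i.e. 91 ∣ 39k. Since gcd(39, 91) = 13, dividing through by 13 this holds exactly when 7 ∣ 3k, and as gcd(3, 7) = 1, exactly when 7 ∣ k.
The smallest positive such k is 7.

7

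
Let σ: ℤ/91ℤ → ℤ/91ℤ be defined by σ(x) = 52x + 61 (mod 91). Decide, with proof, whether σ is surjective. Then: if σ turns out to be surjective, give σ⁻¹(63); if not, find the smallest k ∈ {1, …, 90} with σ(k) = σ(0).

Since gcd(52, 91) = 13, we have 52x ≡ 0 (mod 13) for all x, so σ(x) ≡ 9 (mod 13).
But 0 ≢ 9 (mod 13), so 0 ∈ ℤ/91ℤ has no preimage. Hence σ is not surjective.
Since σ is not surjective, we find the least positive k with σ(k) = σ(0): this means 52k ≡ 0 (mod 91), i.e. 91 ∣ 52k. Since gcd(52, 91) = 13, dividing through by 13 this holds exactly when 7 ∣ 4k, and as gcd(4, 7) = 1, exactly when 7 ∣ k.
The smallest positive such k is 7.

7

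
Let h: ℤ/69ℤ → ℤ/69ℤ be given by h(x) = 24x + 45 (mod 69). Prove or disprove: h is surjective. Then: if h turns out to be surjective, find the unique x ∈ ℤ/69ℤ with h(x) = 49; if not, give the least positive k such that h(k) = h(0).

23

Recall: h is surjective if every y in the codomain equals h(x) for some x in the domain.
Since gcd(24, 69) = 3, we have 24x ≡ 0 (mod 3) for all x, so h(x) ≡ 0 (mod 3).
But 1 ≢ 0 (mod 3), so 1 ∈ ℤ/69ℤ has no preimage. Hence h is not surjective.
Since h is not surjective, we find the least positive k with h(k) = h(0): this means 24k ≡ 0 (mod 69), i.e. 69 ∣ 24k. Since gcd(24, 69) = 3, dividing through by 3 this holds exactly when 23 ∣ 8k, and as gcd(8, 23) = 1, exactly when 23 ∣ k.
The smallest positive such k is 23.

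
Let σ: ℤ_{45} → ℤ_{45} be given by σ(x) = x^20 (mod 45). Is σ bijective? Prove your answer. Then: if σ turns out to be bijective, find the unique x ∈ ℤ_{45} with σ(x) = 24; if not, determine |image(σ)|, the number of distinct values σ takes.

σ(3): Repeated squaring mod 45: 3^1 ≡ 3, 3^2 ≡ 3² = 9, 3^4 ≡ 9² = 81 ≡ 36, 3^8 ≡ 36² = 1296 ≡ 36, 3^16 ≡ 36² = 1296 ≡ 36. Since 20 = 16 + 4, 3^20 ≡ 36·36: 36·36 = 1296 ≡ 36. So 3^20 ≡ 36 (mod 45).
σ(6): Repeated squaring mod 45: 6^1 ≡ 6, 6^2 ≡ 6² = 36, 6^4 ≡ 36² = 1296 ≡ 36, 6^8 ≡ 36² = 1296 ≡ 36, 6^16 ≡ 36² = 1296 ≡ 36. Since 20 = 16 + 4, 6^20 ≡ 36·36: 36·36 = 1296 ≡ 36. So 6^20 ≡ 36 (mod 45).
So σ(3) = σ(6) = 36 while 3 ≠ 6, hence σ is not injective, hence not bijective.
Since σ is not bijective, we determine |image(σ)|. Computing x^20 mod 45 for each x (by repeated squaring, reducing mod 45 at every step), the values σ(0), σ(1), …, σ(44) are: 0, 1, 31, 36, 16, 25, 36, 31, 1, 36, 10, 31, 36, 16, 16, 0, 31, 1, 36, 1, 40, 36, 16, 16, 36, 40, 1, 36, 1, 31, 0, 16, 16, 36, 31, 10, 36, 1, 31, 36, 25, 16, 36, 31, 1.
The distinct values are {0, 1, 10, 16, 25, 31, 36, 40}; there are 8 of them.

8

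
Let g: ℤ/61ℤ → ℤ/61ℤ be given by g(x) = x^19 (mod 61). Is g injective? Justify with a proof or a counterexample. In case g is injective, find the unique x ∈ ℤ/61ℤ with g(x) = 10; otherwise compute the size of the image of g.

44

Since 61 is prime, the nonzero elements of ℤ/61ℤ form a cyclic group of order 60.
As gcd(19, 60) = 1, raising to the 19th power is a bijection on this group: if x_1^19 ≡ x_2^19 then (x_1x_2^{−1})^19 = 1, and the only element of order dividing gcd(19, 60) = 1 is 1, so x_1 = x_2.
With g(0) = 0 this makes g injective on all of ℤ/61ℤ, hence bijective (finite equal-size domain and codomain). In particular g is injective.
Since g is injective, we find the preimage of 10. The inverse of x ↦ x^19 on (ℤ/61ℤ)^× is x ↦ x^19, because 19·19 = 361 = 6·60 + 1 ≡ 1 (mod 60) and x^{60} = 1 for x ≠ 0 (Fermat). So g⁻¹(10) = 10^19 mod 61.
Repeated squaring mod 61: 10^1 ≡ 10, 10^2 ≡ 10² = 100 ≡ 39, 10^4 ≡ 39² = 1521 ≡ 57, 10^8 ≡ 57² = 3249 ≡ 16, 10^16 ≡ 16² = 256 ≡ 12. Since 19 = 16 + 2 + 1, 10^19 ≡ 12·39·10: 12·39 = 468 ≡ 41, then 41·10 = 410 ≡ 44. So 10^19 ≡ 44 (mod 61).
Hence g⁻¹(10) = 44.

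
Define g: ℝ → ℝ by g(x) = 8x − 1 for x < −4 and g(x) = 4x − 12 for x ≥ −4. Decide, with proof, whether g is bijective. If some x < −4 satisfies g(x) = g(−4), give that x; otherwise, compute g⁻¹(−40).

-39/8

Both pieces are strictly increasing (slopes 8 and 4), so each is injective on its own interval.
The left piece maps (−∞, −4) onto (−∞, −33); the right piece maps [−4, ∞) onto [−28, ∞).
The images leave a gap (−33 has no preimage), so g is not surjective, hence not bijective.
Because the two images are disjoint, no x < −4 has g(x) = g(−4), so we compute g⁻¹(−40): −40 lies in (−∞, −33), so solve 8x − 1 = −40: x = (−40 + 1)/8 = −39/8.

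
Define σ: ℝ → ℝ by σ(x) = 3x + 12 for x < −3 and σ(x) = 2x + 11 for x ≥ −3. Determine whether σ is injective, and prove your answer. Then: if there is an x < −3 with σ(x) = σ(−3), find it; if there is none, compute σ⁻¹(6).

Both pieces are strictly increasing (slopes 3 and 2), so each is injective on its own interval.
The left piece maps (−∞, −3) onto (−∞, 3); the right piece maps [−3, ∞) onto [5, ∞).
These images are disjoint, so no value is attained by both pieces. Thus σ is injective.
Because the two images are disjoint, no x < −3 has σ(x) = σ(−3), so we compute σ⁻¹(6): 6 lies in [5, ∞), so solve 2x + 11 = 6: x = (6 − 11)/2 = −5/2.

-5/2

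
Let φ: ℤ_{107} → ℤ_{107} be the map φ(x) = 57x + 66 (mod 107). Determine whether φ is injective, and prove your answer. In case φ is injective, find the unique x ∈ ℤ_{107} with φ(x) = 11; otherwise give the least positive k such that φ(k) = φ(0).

If φ(a) = φ(b), then 57a ≡ 57b (mod 107). Because gcd(57, 107) = 1, we may cancel 57 to get a ≡ b (mod 107).
Therefore φ is injective.
We now compute 57⁻¹ mod 107 explicitly. Euclid's algorithm: 107 = 1·57 + 50, 57 = 1·50 + 7, 50 = 7·7 + 1; back-substituting gives 1 = 92·57 − 49·107, so 57⁻¹ ≡ 92 (mod 107).
Since φ is injective, we compute φ⁻¹(11): solve 57x + 66 ≡ 11 (mod 107), i.e. 57x ≡ 52 (mod 107).
Multiplying by 57⁻¹ = 92 gives x ≡ 92·52 = 4784 = 44·107 + 76 ≡ 76 (mod 107).
Check: φ(76) = 57·76 + 66 = 4398 = 41·107 + 11 ≡ 11 (mod 107).

76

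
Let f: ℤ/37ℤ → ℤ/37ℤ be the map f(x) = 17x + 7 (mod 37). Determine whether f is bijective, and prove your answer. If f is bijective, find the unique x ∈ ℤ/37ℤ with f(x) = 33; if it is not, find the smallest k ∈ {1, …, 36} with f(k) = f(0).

If f(s) = f(t), then 17s ≡ 17t (mod 37). Because gcd(17, 37) = 1, we may cancel 17 to get s ≡ t (mod 37).
We now compute 17⁻¹ mod 37 explicitly. Euclid's algorithm: 37 = 2·17 + 3, 17 = 5·3 + 2, 3 = 1·2 + 1; back-substituting gives 1 = 24·17 − 11·37, so 17⁻¹ ≡ 24 (mod 37).
Then y ↦ 24(y − 7) is a two-sided inverse to f, so every y ∈ ℤ/37ℤ has a preimage.
So f is bijective.
Since f is bijective, we find f⁻¹(33): we need 17x ≡ 33 − 7 ≡ 26 (mod 37). Using 17⁻¹ = 24: x ≡ 24·26 = 624 = 16·37 + 32, so x = 32.
Check: f(32) = 17·32 + 7 = 551 = 14·37 + 33 ≡ 33 (mod 37).

32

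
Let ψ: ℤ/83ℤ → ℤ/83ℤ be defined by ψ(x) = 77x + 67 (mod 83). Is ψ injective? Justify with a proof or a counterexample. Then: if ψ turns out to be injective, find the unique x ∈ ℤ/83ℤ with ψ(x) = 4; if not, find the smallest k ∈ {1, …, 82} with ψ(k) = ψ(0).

If ψ(x_1) = ψ(x_2), then 77x_1 ≡ 77x_2 (mod 83). Because gcd(77, 83) = 1, we may cancel 77 to get x_1 ≡ x_2 (mod 83).
Thus ψ is injective.
We now compute 77⁻¹ mod 83 explicitly. Euclid's algorithm: 83 = 1·77 + 6, 77 = 12·6 + 5, 6 = 1·5 + 1; back-substituting gives 1 = 69·77 − 64·83, so 77⁻¹ ≡ 69 (mod 83).
Since ψ is injective, we find ψ⁻¹(4): we need 77x ≡ 4 − 67 ≡ 20 (mod 83). Using 77⁻¹ = 69: x ≡ 69·20 = 1380 = 16·83 + 52, so x = 52.
Check: ψ(52) = 77·52 + 67 = 4071 = 49·83 + 4 ≡ 4 (mod 83).

52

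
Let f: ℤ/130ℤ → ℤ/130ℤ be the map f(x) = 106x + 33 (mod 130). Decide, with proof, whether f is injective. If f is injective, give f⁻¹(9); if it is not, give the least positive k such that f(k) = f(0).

65

We have gcd(106, 130) = 2 > 1. Taking a = 0 and b = 65: f(0) = 33 and f(65) = 106·65 + 33 = 6923 ≡ 33 (mod 130).
So f(0) = f(65) while 0 ≠ 65, thus f is not injective.
Since f is not injective, we find the least positive k with f(k) = f(0): this means 106k ≡ 0 (mod 130), i.e. 130 ∣ 106k. Since gcd(106, 130) = 2, dividing through by 2 this holds exactly when 65 ∣ 53k, and as gcd(53, 65) = 1, exactly when 65 ∣ k.
The smallest positive such k is 65.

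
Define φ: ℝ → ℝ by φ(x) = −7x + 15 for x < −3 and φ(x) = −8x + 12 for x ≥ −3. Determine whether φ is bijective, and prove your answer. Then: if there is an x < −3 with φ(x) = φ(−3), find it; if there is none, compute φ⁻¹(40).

Both pieces are strictly decreasing (slopes −7 and −8), so each is injective on its own interval.
The left piece maps (−∞, −3) onto (36, ∞); the right piece maps [−3, ∞) onto (−∞, 36].
Since 36 = 36, the images partition ℝ: φ is injective and surjective, hence bijective.
Because the two images are disjoint, no x < −3 has φ(x) = φ(−3), so we compute φ⁻¹(40): 40 lies in (36, ∞), so solve −7x + 15 = 40: x = (40 − 15)/(−7) = −25/7.

-25/7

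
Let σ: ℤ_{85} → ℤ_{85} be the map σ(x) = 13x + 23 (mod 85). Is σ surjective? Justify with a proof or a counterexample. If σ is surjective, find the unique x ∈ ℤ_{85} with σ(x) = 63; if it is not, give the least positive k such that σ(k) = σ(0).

Since gcd(13, 85) = 1, 13 is invertible modulo 85. Euclid's algorithm: 85 = 6·13 + 7, 13 = 1·7 + 6, 7 = 1·6 + 1; back-substituting gives 1 = 72·13 − 11·85, so 13⁻¹ ≡ 72 (mod 85).
Then y ↦ 72(y − 23) is a two-sided inverse to σ, so every y ∈ ℤ_{85} has a preimage.
So σ is surjective.
Since σ is surjective, we compute σ⁻¹(63): solve 13x + 23 ≡ 63 (mod 85), i.e. 13x ≡ 40 (mod 85).
Multiplying by 13⁻¹ = 72 gives x ≡ 72·40 = 2880 = 33·85 + 75 ≡ 75 (mod 85).
Check: σ(75) = 13·75 + 23 = 998 = 11·85 + 63 ≡ 63 (mod 85).

75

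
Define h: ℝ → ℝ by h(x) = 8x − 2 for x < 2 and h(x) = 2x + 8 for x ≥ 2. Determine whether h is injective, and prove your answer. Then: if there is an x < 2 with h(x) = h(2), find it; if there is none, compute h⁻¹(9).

7/4

Both pieces are strictly increasing (slopes 8 and 2), so each is injective on its own interval.
The left piece maps (−∞, 2) onto (−∞, 14); the right piece maps [2, ∞) onto [12, ∞).
These images overlap. In particular h(2) = 12 (right piece), and solving 8x − 2 = 12 on the left piece gives x = 7/4 < 2.
So h(7/4) = h(2) with 7/4 ≠ 2, and h is not injective. This x = 7/4 is the requested value below 2.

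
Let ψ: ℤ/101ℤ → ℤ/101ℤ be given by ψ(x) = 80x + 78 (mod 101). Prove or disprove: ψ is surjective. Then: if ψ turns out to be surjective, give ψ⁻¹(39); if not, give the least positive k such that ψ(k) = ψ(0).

By definition, ψ is surjective if every y in the codomain equals ψ(x) for some x in the domain.
Since gcd(80, 101) = 1, 80 is invertible modulo 101. Euclid's algorithm: 101 = 1·80 + 21, 80 = 3·21 + 17, 21 = 1·17 + 4, 17 = 4·4 + 1; back-substituting gives 1 = 24·80 − 19·101, so 80⁻¹ ≡ 24 (mod 101).
Then y ↦ 24(y − 78) is a two-sided inverse to ψ, so every y ∈ ℤ/101ℤ has a preimage.
Hence ψ is surjective.
Since ψ is surjective, we compute ψ⁻¹(39): solve 80x + 78 ≡ 39 (mod 101), i.e. 80x ≡ 62 (mod 101).
Multiplying by 80⁻¹ = 24 gives x ≡ 24·62 = 1488 = 14·101 + 74 ≡ 74 (mod 101).
Check: ψ(74) = 80·74 + 78 = 5998 = 59·101 + 39 ≡ 39 (mod 101).

74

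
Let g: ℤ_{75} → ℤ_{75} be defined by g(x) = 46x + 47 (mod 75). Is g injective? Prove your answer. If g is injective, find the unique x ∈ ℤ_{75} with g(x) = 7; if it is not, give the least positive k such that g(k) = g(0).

35

Suppose g(a) = g(b) in ℤ_{75}. Then 46a + 47 ≡ 46b + 47 (mod 75), so 46(a − b) ≡ 0 (mod 75).
Since gcd(46, 75) = 1, 46 is invertible modulo 75, hence a − b ≡ 0 (mod 75), i.e. a = b.
Therefore g is injective.
We now compute 46⁻¹ mod 75 explicitly. Euclid's algorithm: 75 = 1·46 + 29, 46 = 1·29 + 17, 29 = 1·17 + 12, 17 = 1·12 + 5, 12 = 2·5 + 2, 5 = 2·2 + 1; back-substituting gives 1 = 31·46 − 19·75, so 46⁻¹ ≡ 31 (mod 75).
Since g is injective, we compute g⁻¹(7): solve 46x + 47 ≡ 7 (mod 75), i.e. 46x ≡ 35 (mod 75).
Multiplying by 46⁻¹ = 31 gives x ≡ 31·35 = 1085 = 14·75 + 35 ≡ 35 (mod 75).
Check: g(35) = 46·35 + 47 = 1657 = 22·75 + 7 ≡ 7 (mod 75).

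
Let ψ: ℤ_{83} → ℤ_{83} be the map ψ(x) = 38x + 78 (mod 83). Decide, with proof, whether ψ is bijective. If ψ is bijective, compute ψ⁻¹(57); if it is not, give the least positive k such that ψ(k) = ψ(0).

Suppose ψ(u) = ψ(v) in ℤ_{83}. Then 38u + 78 ≡ 38v + 78 (mod 83), hence 38(u − v) ≡ 0 (mod 83).
Since gcd(38, 83) = 1, 38 is invertible modulo 83, thus u − v ≡ 0 (mod 83), i.e. u = v.
We now compute 38⁻¹ mod 83 explicitly. Euclid's algorithm: 83 = 2·38 + 7, 38 = 5·7 + 3, 7 = 2·3 + 1; back-substituting gives 1 = 59·38 − 27·83, so 38⁻¹ ≡ 59 (mod 83).
For any y ∈ ℤ_{83}, x = 59(y − 78) mod 83 satisfies ψ(x) = 38·59(y − 78) + 78 ≡ y (since 38·59 ≡ 1 mod 83). So every y has a preimage.
Thus ψ is bijective.
Since ψ is bijective, we compute ψ⁻¹(57): solve 38x + 78 ≡ 57 (mod 83), i.e. 38x ≡ 62 (mod 83).
Multiplying by 38⁻¹ = 59 gives x ≡ 59·62 = 3658 = 44·83 + 6 ≡ 6 (mod 83).
Check: ψ(6) = 38·6 + 78 = 306 = 3·83 + 57 ≡ 57 (mod 83).

6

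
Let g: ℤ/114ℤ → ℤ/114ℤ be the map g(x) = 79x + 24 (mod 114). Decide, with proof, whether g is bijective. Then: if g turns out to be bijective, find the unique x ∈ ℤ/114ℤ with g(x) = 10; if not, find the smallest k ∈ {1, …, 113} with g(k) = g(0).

46

Suppose g(s) = g(t) in ℤ/114ℤ. Then 79s + 24 ≡ 79t + 24 (mod 114), therefore 79(s − t) ≡ 0 (mod 114).
Since gcd(79, 114) = 1, 79 is invertible modulo 114, so s − t ≡ 0 (mod 114), i.e. s = t.
We now compute 79⁻¹ mod 114 explicitly. Euclid's algorithm: 114 = 1·79 + 35, 79 = 2·35 + 9, 35 = 3·9 + 8, 9 = 1·8 + 1; back-substituting gives 1 = 13·79 − 9·114, so 79⁻¹ ≡ 13 (mod 114).
Then y ↦ 13(y − 24) is a two-sided inverse to g, so every y ∈ ℤ/114ℤ has a preimage.
Hence g is bijective.
Since g is bijective, we find g⁻¹(10): we need 79x ≡ 10 − 24 ≡ 100 (mod 114). Using 79⁻¹ = 13: x ≡ 13·100 = 1300 = 11·114 + 46, so x = 46.
Check: g(46) = 79·46 + 24 = 3658 = 32·114 + 10 ≡ 10 (mod 114).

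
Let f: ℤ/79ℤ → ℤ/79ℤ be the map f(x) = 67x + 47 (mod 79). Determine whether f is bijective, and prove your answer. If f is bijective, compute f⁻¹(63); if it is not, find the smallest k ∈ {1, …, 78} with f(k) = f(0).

Recall: f is injective if f(s) = f(t) implies s = t.
If f(s) = f(t), then 67s ≡ 67t (mod 79). Because gcd(67, 79) = 1, we may cancel 67 to get s ≡ t (mod 79).
We now compute 67⁻¹ mod 79 explicitly. Euclid's algorithm: 79 = 1·67 + 12, 67 = 5·12 + 7, 12 = 1·7 + 5, 7 = 1·5 + 2, 5 = 2·2 + 1; back-substituting gives 1 = 46·67 − 39·79, so 67⁻¹ ≡ 46 (mod 79).
For any y ∈ ℤ/79ℤ, x = 46(y − 47) mod 79 satisfies f(x) = 67·46(y − 47) + 47 ≡ y (since 67·46 ≡ 1 mod 79). So every y has a preimage.
So f is bijective.
Since f is bijective, we find f⁻¹(63): we need 67x ≡ 63 − 47 ≡ 16 (mod 79). Using 67⁻¹ = 46: x ≡ 46·16 = 736 = 9·79 + 25, so x = 25.
Check: f(25) = 67·25 + 47 = 1722 = 21·79 + 63 ≡ 63 (mod 79).

25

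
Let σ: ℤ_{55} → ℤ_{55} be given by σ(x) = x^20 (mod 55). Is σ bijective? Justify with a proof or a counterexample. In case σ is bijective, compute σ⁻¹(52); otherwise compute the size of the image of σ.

σ(1) = 1^20 = 1.
σ(2): Repeated squaring mod 55: 2^1 ≡ 2, 2^2 ≡ 2² = 4, 2^4 ≡ 4² = 16, 2^8 ≡ 16² = 256 ≡ 36, 2^16 ≡ 36² = 1296 ≡ 31. Since 20 = 16 + 4, 2^20 ≡ 31·16: 31·16 = 496 ≡ 1. So 2^20 ≡ 1 (mod 55).
So σ(1) = σ(2) = 1 while 1 ≠ 2, thus σ is not injective, hence not bijective.
Since σ is not bijective, we determine |image(σ)|. Computing x^20 mod 55 for each x (by repeated squaring, reducing mod 55 at every step), the values σ(0), σ(1), …, σ(54) are: 0, 1, 1, 1, 1, 45, 1, 1, 1, 1, 45, 11, 1, 1, 1, 45, 1, 1, 1, 1, 45, 1, 11, 1, 1, 45, 1, 1, 1, 1, 45, 1, 1, 11, 1, 45, 1, 1, 1, 1, 45, 1, 1, 1, 11, 45, 1, 1, 1, 1, 45, 1, 1, 1, 1.
The distinct values are {0, 1, 11, 45}; there are 4 of them.

4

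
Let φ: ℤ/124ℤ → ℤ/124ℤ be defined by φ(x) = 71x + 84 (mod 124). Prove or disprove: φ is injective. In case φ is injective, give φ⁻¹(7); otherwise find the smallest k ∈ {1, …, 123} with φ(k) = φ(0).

Suppose φ(s) = φ(t) in ℤ/124ℤ. Then 71s + 84 ≡ 71t + 84 (mod 124), thus 71(s − t) ≡ 0 (mod 124).
Since gcd(71, 124) = 1, 71 is invertible modulo 124, so s − t ≡ 0 (mod 124), i.e. s = t.
Hence φ is injective.
We now compute 71⁻¹ mod 124 explicitly. Euclid's algorithm: 124 = 1·71 + 53, 71 = 1·53 + 18, 53 = 2·18 + 17, 18 = 1·17 + 1; back-substituting gives 1 = 7·71 − 4·124, so 71⁻¹ ≡ 7 (mod 124).
Since φ is injective, we compute φ⁻¹(7): solve 71x + 84 ≡ 7 (mod 124), i.e. 71x ≡ 47 (mod 124).
Multiplying by 71⁻¹ = 7 gives x ≡ 7·47 = 329 = 2·124 + 81 ≡ 81 (mod 124).
Check: φ(81) = 71·81 + 84 = 5835 = 47·124 + 7 ≡ 7 (mod 124).

81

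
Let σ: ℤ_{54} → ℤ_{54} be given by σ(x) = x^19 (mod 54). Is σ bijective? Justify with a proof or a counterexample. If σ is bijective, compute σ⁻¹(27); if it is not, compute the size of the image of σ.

38

σ(0) = 0^19 = 0.
σ(6): Repeated squaring mod 54: 6^1 ≡ 6, 6^2 ≡ 6² = 36, 6^4 ≡ 36² = 1296 ≡ 0, 6^8 ≡ 0² = 0, 6^16 ≡ 0² = 0. Since 19 = 16 + 2 + 1, 6^19 ≡ 0·36·6: 0·36 = 0, then 0·6 = 0. So 6^19 ≡ 0 (mod 54).
So σ(0) = σ(6) = 0 while 0 ≠ 6, therefore σ is not injective, hence not bijective.
Since σ is not bijective, we determine |image(σ)|. Computing x^19 mod 54 for each x (by repeated squaring, reducing mod 54 at every step), the values σ(0), σ(1), …, σ(53) are: 0, 1, 2, 27, 4, 5, 0, 7, 8, 27, 10, 11, 0, 13, 14, 27, 16, 17, 0, 19, 20, 27, 22, 23, 0, 25, 26, 27, 28, 29, 0, 31, 32, 27, 34, 35, 0, 37, 38, 27, 40, 41, 0, 43, 44, 27, 46, 47, 0, 49, 50, 27, 52, 53.
The distinct values are {0, 1, 2, 4, 5, 7, 8, 10, 11, 13, 14, 16, 17, 19, 20, 22, 23, 25, 26, 27, 28, 29, 31, 32, 34, 35, 37, 38, 40, 41, 43, 44, 46, 47, 49, 50, 52, 53}; there are 38 of them.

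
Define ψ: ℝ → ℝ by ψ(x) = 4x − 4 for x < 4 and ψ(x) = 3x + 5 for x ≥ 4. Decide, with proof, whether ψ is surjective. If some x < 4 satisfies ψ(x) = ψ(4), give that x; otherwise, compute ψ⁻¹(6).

Both pieces are strictly increasing (slopes 4 and 3), so each is injective on its own interval.
The left piece maps (−∞, 4) onto (−∞, 12); the right piece maps [4, ∞) onto [17, ∞).
The union (−∞, 12) ∪ [17, ∞) omits the interval between 12 and 17; in particular 12 has no preimage. So ψ is not surjective.
Because the two images are disjoint, no x < 4 has ψ(x) = ψ(4), so we compute ψ⁻¹(6): 6 lies in (−∞, 12), so solve 4x − 4 = 6: x = (6 + 4)/4 = 5/2.

5/2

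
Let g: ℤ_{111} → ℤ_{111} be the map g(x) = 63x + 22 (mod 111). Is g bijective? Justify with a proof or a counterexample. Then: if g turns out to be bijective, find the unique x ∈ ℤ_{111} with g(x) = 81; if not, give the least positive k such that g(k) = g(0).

We have gcd(63, 111) = 3 > 1. Taking x_1 = 0 and x_2 = 37: g(0) = 22 and g(37) = 63·37 + 22 = 2353 ≡ 22 (mod 111).
So g(0) = g(37) while 0 ≠ 37, therefore g is not injective, hence not bijective.
Since g is not bijective, we find the least positive k with g(k) = g(0): this means 63k ≡ 0 (mod 111), i.e. 111 ∣ 63k. Since gcd(63, 111) = 3, dividing through by 3 this holds exactly when 37 ∣ 21k, and as gcd(21, 37) = 1, exactly when 37 ∣ k.
The smallest positive such k is 37.

37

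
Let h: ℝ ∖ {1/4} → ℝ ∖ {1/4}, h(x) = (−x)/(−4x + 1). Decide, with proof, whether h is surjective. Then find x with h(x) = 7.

7/27

For any y ≠ 1/4, solving y(−4x + 1) = −x for x gives a well-defined x ≠ 1/4. So h is surjective.
Solving h(x) = 7: cross-multiplying gives −x = 7(−4x + 1), which rearranges to 27x = 7, so x = 7/27.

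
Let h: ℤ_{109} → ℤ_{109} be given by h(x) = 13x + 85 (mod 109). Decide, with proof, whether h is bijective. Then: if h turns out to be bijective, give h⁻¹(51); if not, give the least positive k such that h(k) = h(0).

98

Recall that h is injective if h(u) = h(v) implies u = v.
If h(u) = h(v), then 13u ≡ 13v (mod 109). Because gcd(13, 109) = 1, we may cancel 13 to get u ≡ v (mod 109).
We now compute 13⁻¹ mod 109 explicitly. Euclid's algorithm: 109 = 8·13 + 5, 13 = 2·5 + 3, 5 = 1·3 + 2, 3 = 1·2 + 1; back-substituting gives 1 = 42·13 − 5·109, so 13⁻¹ ≡ 42 (mod 109).
Then y ↦ 42(y − 85) is a two-sided inverse to h, so every y ∈ ℤ_{109} has a preimage.
So h is bijective.
Since h is bijective, we find h⁻¹(51): we need 13x ≡ 51 − 85 ≡ 75 (mod 109). Using 13⁻¹ = 42: x ≡ 42·75 = 3150 = 28·109 + 98, so x = 98.
Check: h(98) = 13·98 + 85 = 1359 = 12·109 + 51 ≡ 51 (mod 109).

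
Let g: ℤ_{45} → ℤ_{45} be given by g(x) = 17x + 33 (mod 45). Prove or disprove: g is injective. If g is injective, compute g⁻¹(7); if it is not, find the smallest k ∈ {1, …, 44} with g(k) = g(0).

Recall that g is injective when g(s) = g(t) forces s = t.
If g(s) = g(t), then 17s ≡ 17t (mod 45). Because gcd(17, 45) = 1, we may cancel 17 to get s ≡ t (mod 45).
Therefore g is injective.
We now compute 17⁻¹ mod 45 explicitly. Euclid's algorithm: 45 = 2·17 + 11, 17 = 1·11 + 6, 11 = 1·6 + 5, 6 = 1·5 + 1; back-substituting gives 1 = 8·17 − 3·45, so 17⁻¹ ≡ 8 (mod 45).
Since g is injective, we compute g⁻¹(7): solve 17x + 33 ≡ 7 (mod 45), i.e. 17x ≡ 19 (mod 45).
Multiplying by 17⁻¹ = 8 gives x ≡ 8·19 = 152 = 3·45 + 17 ≡ 17 (mod 45).
Check: g(17) = 17·17 + 33 = 322 = 7·45 + 7 ≡ 7 (mod 45).

17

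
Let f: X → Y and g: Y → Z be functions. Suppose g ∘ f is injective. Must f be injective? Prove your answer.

Suppose f(a) = f(b). Applying g: (g ∘ f)(a) = (g ∘ f)(b). Since g ∘ f is injective, a = b. Hence f is injective.

injective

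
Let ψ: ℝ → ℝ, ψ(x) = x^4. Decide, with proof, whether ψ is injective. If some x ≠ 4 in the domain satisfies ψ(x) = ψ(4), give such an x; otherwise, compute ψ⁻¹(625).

-4

ψ(4) = 256 = (−4)^4 = ψ(−4) (since 4 is even), with 4 ≠ −4. So ψ is not injective.
For the follow-up, such an x exists: taking x = −4 ∈ ℝ gives ψ(−4) = 256 = ψ(4) with −4 ≠ 4.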